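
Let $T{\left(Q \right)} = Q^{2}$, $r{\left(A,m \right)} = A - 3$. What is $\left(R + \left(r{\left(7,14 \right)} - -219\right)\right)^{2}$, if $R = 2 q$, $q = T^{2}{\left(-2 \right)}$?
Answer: $65025$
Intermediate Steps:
$r{\left(A,m \right)} = -3 + A$
$q = 16$ ($q = \left(\left(-2\right)^{2}\right)^{2} = 4^{2} = 16$)
$R = 32$ ($R = 2 \cdot 16 = 32$)
$\left(R + \left(r{\left(7,14 \right)} - -219\right)\right)^{2} = \left(32 + \left(\left(-3 + 7\right) - -219\right)\right)^{2} = \left(32 + \left(4 + 219\right)\right)^{2} = \left(32 + 223\right)^{2} = 255^{2} = 65025$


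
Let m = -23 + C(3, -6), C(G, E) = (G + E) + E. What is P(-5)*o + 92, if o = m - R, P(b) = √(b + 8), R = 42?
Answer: 92 - 74*√3 ≈ -36.172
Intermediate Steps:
C(G, E) = G + 2*E (C(G, E) = (E + G) + E = G + 2*E)
m = -32 (m = -23 + (3 + 2*(-6)) = -23 + (3 - 12) = -23 - 9 = -32)
P(b) = √(8 + b)
o = -74 (o = -32 - 1*42 = -32 - 42 = -74)
P(-5)*o + 92 = √(8 - 5)*(-74) + 92 = √3*(-74) + 92 = -74*√3 + 92 = 92 - 74*√3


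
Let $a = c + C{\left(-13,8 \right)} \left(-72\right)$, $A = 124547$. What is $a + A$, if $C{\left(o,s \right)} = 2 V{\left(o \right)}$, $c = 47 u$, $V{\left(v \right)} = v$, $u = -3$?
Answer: $126278$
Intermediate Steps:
$c = -141$ ($c = 47 \left(-3\right) = -141$)
$C{\left(o,s \right)} = 2 o$
$a = 1731$ ($a = -141 + 2 \left(-13\right) \left(-72\right) = -141 - -1872 = -141 + 1872 = 1731$)
$a + A = 1731 + 124547 = 126278$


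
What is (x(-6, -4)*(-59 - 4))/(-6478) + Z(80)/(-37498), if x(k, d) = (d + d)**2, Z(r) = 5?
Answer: 75579773/121456022 ≈ 0.62228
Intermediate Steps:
x(k, d) = 4*d**2 (x(k, d) = (2*d)**2 = 4*d**2)
(x(-6, -4)*(-59 - 4))/(-6478) + Z(80)/(-37498) = ((4*(-4)**2)*(-59 - 4))/(-6478) + 5/(-37498) = ((4*16)*(-63))*(-1/6478) + 5*(-1/37498) = (64*(-63))*(-1/6478) - 5/37498 = -4032*(-1/6478) - 5/37498 = 2016/3239 - 5/37498 = 75579773/121456022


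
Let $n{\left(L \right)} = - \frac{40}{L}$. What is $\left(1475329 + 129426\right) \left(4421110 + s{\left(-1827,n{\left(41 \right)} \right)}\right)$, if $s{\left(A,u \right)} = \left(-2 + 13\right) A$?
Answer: $7062547616815$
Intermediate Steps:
$s{\left(A,u \right)} = 11 A$
$\left(1475329 + 129426\right) \left(4421110 + s{\left(-1827,n{\left(41 \right)} \right)}\right) = \left(1475329 + 129426\right) \left(4421110 + 11 \left(-1827\right)\right) = 1604755 \left(4421110 - 20097\right) = 1604755 \cdot 4401013 = 7062547616815$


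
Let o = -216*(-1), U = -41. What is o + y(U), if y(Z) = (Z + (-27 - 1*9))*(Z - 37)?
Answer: 6222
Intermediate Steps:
y(Z) = (-37 + Z)*(-36 + Z) (y(Z) = (Z + (-27 - 9))*(-37 + Z) = (Z - 36)*(-37 + Z) = (-36 + Z)*(-37 + Z) = (-37 + Z)*(-36 + Z))
o = 216
o + y(U) = 216 + (1332 + (-41)² - 73*(-41)) = 216 + (1332 + 1681 + 2993) = 216 + 6006 = 6222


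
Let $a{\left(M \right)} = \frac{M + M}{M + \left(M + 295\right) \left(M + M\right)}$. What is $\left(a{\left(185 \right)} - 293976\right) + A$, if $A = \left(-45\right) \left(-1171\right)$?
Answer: $- \frac{231871039}{961} \approx -2.4128 \cdot 10^{5}$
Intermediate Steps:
$A = 52695$
$a{\left(M \right)} = \frac{2 M}{M + 2 M \left(295 + M\right)}$ ($a{\left(M \right)} = \frac{2 M}{M + \left(295 + M\right) 2 M} = \frac{2 M}{M + 2 M \left(295 + M\right)}$)
$\left(a{\left(185 \right)} - 293976\right) + A = \left(\frac{2}{591 + 2 \cdot 185} - 293976\right) + 52695 = \left(\frac{2}{591 + 370} - 293976\right) + 52695 = \left(\frac{2}{961} - 293976\right) + 52695 = - \frac{282510934}{961} + 52695 = - \frac{231871039}{961}$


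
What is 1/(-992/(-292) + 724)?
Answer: 73/53100 ≈ 0.0013748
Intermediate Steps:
1/(-992/(-292) + 724) = 1/(-992*(-1/292) + 724) = 1/(248/73 + 724) = 1/(53100/73) = 73/53100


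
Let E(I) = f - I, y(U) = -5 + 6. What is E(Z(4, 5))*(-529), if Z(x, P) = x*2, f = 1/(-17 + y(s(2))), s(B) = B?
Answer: 68241/16 ≈ 4265.1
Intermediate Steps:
y(U) = 1
f = -1/16 (f = 1/(-17 + 1) = 1/(-16) = -1/16 ≈ -0.062500)
Z(x, P) = 2*x
E(I) = -1/16 - I
E(Z(4, 5))*(-529) = (-1/16 - 2*4)*(-529) = (-1/16 - 1*8)*(-529) = (-1/16 - 8)*(-529) = -129/16*(-529) = 68241/16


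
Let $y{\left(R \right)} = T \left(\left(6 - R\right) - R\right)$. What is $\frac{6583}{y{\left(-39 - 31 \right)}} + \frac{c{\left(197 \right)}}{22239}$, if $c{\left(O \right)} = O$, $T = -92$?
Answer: $- \frac{143753233}{298714248} \approx -0.48124$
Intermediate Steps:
$y{\left(R \right)} = -552 + 184 R$ ($y{\left(R \right)} = - 92 \left(\left(6 - R\right) - R\right) = - 92 \left(6 - 2 R\right) = -552 + 184 R$)
$\frac{6583}{y{\left(-39 - 31 \right)}} + \frac{c{\left(197 \right)}}{22239} = \frac{6583}{-552 + 184 \left(-39 - 31\right)} + \frac{197}{22239} = \frac{6583}{-552 + 184 \left(-39 - 31\right)} + 197 \cdot \frac{1}{22239} = \frac{6583}{-552 + 184 \left(-70\right)} + \frac{197}{22239} = \frac{6583}{-552 - 12880} + \frac{197}{22239} = \frac{6583}{-13432} + \frac{197}{22239} = 6583 \left(- \frac{1}{13432}\right) + \frac{197}{22239} = - \frac{6583}{13432} + \frac{197}{22239} = - \frac{143753233}{298714248}$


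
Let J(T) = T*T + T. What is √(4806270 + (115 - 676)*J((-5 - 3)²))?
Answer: √2472510 ≈ 1572.4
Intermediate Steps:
J(T) = T + T² (J(T) = T² + T = T + T²)
√(4806270 + (115 - 676)*J((-5 - 3)²)) = √(4806270 + (115 - 676)*((-5 - 3)²*(1 + (-5 - 3)²))) = √(4806270 - 561*(-8)²*(1 + (-8)²)) = √(4806270 - 35904*(1 + 64)) = √(4806270 - 35904*65) = √(4806270 - 561*4160) = √(4806270 - 2333760) = √2472510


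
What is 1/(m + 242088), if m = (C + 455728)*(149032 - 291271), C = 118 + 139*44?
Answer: -1/65708770830 ≈ -1.5219e-11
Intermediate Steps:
C = 6234 (C = 118 + 6116 = 6234)
m = -65709012918 (m = (6234 + 455728)*(149032 - 291271) = 461962*(-142239) = -65709012918)
1/(m + 242088) = 1/(-65709012918 + 242088) = 1/(-65708770830) = -1/65708770830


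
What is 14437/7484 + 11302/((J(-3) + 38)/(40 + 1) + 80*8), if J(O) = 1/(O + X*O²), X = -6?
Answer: 219297588881/11209871980 ≈ 19.563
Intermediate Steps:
J(O) = 1/(O - 6*O²)
14437/7484 + 11302/((J(-3) + 38)/(40 + 1) + 80*8) = 14437/7484 + 11302/((1/((-3)*(1 - 6*(-3))) + 38)/(40 + 1) + 80*8) = 14437*(1/7484) + 11302/((-1/(3*(1 + 18)) + 38)/41 + 640) = 14437/7484 + 11302/((-⅓/19 + 38)*(1/41) + 640) = 14437/7484 + 11302/((-⅓*1/19 + 38)*(1/41) + 640) = 14437/7484 + 11302/((-1/57 + 38)*(1/41) + 640) = 14437/7484 + 11302/((2165/57)*(1/41) + 640) = 14437/7484 + 11302/(2165/2337 + 640) = 14437/7484 + 11302/(1497845/2337) = 14437/7484 + 11302*(2337/1497845) = 14437/7484 + 26412774/1497845 = 219297588881/11209871980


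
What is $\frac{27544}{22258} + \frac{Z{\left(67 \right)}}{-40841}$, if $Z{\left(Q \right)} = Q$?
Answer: $\frac{561716609}{454519489} \approx 1.2358$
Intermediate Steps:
$\frac{27544}{22258} + \frac{Z{\left(67 \right)}}{-40841} = \frac{27544}{22258} + \frac{67}{-40841} = 27544 \cdot \frac{1}{22258} + 67 \left(- \frac{1}{40841}\right) = \frac{13772}{11129} - \frac{67}{40841} = \frac{561716609}{454519489}$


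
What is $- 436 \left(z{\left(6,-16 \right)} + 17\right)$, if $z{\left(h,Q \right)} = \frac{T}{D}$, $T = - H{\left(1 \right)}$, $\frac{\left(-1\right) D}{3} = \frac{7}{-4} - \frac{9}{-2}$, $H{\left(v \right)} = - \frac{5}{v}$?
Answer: $- \frac{235876}{33} \approx -7147.8$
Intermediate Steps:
$D = - \frac{33}{4}$ ($D = - 3 \left(\frac{7}{-4} - \frac{9}{-2}\right) = - 3 \left(7 \left(- \frac{1}{4}\right) - - \frac{9}{2}\right) = - 3 \left(- \frac{7}{4} + \frac{9}{2}\right) = \left(-3\right) \frac{11}{4} = - \frac{33}{4} \approx -8.25$)
$T = 5$ ($T = - \frac{-5}{1} = - \left(-5\right) 1 = \left(-1\right) \left(-5\right) = 5$)
$z{\left(h,Q \right)} = - \frac{20}{33}$ ($z{\left(h,Q \right)} = \frac{5}{- \frac{33}{4}} = 5 \left(- \frac{4}{33}\right) = - \frac{20}{33}$)
$- 436 \left(z{\left(6,-16 \right)} + 17\right) = - 436 \left(- \frac{20}{33} + 17\right) = \left(-436\right) \frac{541}{33} = - \frac{235876}{33}$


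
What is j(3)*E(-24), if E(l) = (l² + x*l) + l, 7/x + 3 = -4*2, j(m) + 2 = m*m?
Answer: 43680/11 ≈ 3970.9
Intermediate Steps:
j(m) = -2 + m² (j(m) = -2 + m*m = -2 + m²)
x = -7/11 (x = 7/(-3 - 4*2) = 7/(-3 - 8) = 7/(-11) = 7*(-1/11) = -7/11 ≈ -0.63636)
E(l) = l² + 4*l/11 (E(l) = (l² - 7*l/11) + l = l² + 4*l/11)
j(3)*E(-24) = (-2 + 3²)*((1/11)*(-24)*(4 + 11*(-24))) = (-2 + 9)*((1/11)*(-24)*(4 - 264)) = 7*((1/11)*(-24)*(-260)) = 7*(6240/11) = 43680/11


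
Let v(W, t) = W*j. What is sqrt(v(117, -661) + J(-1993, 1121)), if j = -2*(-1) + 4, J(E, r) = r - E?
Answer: 6*sqrt(106) ≈ 61.774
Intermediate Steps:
j = 6 (j = 2 + 4 = 6)
v(W, t) = 6*W (v(W, t) = W*6 = 6*W)
sqrt(v(117, -661) + J(-1993, 1121)) = sqrt(6*117 + (1121 - 1*(-1993))) = sqrt(702 + (1121 + 1993)) = sqrt(702 + 3114) = sqrt(3816) = 6*sqrt(106)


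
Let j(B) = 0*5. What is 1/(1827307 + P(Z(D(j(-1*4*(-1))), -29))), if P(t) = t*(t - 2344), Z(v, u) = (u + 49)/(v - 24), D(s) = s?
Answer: 36/65853397 ≈ 5.4667e-7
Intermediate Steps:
j(B) = 0
Z(v, u) = (49 + u)/(-24 + v)
P(t) = t*(-2344 + t)
1/(1827307 + P(Z(D(j(-1*4*(-1))), -29))) = 1/(1827307 + ((49 - 29)/(-24 + 0))*(-2344 + (49 - 29)/(-24 + 0))) = 1/(1827307 + (20/(-24))*(-2344 + 20/(-24))) = 1/(1827307 + (-1/24*20)*(-2344 - 1/24*20)) = 1/(1827307 - 5*(-2344 - 5/6)/6) = 1/(1827307 - 5/6*(-14069/6)) = 1/(1827307 + 70345/36) = 1/(65853397/36) = 36/65853397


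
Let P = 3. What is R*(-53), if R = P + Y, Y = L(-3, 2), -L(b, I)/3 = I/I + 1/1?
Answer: 159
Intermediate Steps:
L(b, I) = -6 (L(b, I) = -3*(I/I + 1/1) = -3*(1 + 1*1) = -3*(1 + 1) = -3*2 = -6)
Y = -6
R = -3 (R = 3 - 6 = -3)
R*(-53) = -3*(-53) = 159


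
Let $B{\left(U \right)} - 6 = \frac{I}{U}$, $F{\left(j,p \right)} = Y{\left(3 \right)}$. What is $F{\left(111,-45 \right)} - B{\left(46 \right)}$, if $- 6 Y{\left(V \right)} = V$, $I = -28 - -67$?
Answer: $- \frac{169}{23} \approx -7.3478$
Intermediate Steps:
$I = 39$ ($I = -28 + 67 = 39$)
$Y{\left(V \right)} = - \frac{V}{6}$
$F{\left(j,p \right)} = - \frac{1}{2}$ ($F{\left(j,p \right)} = \left(- \frac{1}{6}\right) 3 = - \frac{1}{2}$)
$B{\left(U \right)} = 6 + \frac{39}{U}$
$F{\left(111,-45 \right)} - B{\left(46 \right)} = - \frac{1}{2} - \left(6 + \frac{39}{46}\right) = - \frac{1}{2} - \frac{315}{46} = - \frac{169}{23}$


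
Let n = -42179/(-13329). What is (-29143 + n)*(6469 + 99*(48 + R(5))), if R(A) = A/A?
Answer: -4396743105760/13329 ≈ -3.2986e+8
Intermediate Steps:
R(A) = 1
n = 42179/13329 (n = -42179*(-1/13329) = 42179/13329 ≈ 3.1645)
(-29143 + n)*(6469 + 99*(48 + R(5))) = (-29143 + 42179/13329)*(6469 + 99*(48 + 1)) = -388404868*(6469 + 99*49)/13329 = -388404868*(6469 + 4851)/13329 = -388404868/13329*11320 = -4396743105760/13329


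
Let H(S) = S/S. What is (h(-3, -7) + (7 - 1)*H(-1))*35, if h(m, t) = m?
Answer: 105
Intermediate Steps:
H(S) = 1
(h(-3, -7) + (7 - 1)*H(-1))*35 = (-3 + (7 - 1)*1)*35 = (-3 + 6*1)*35 = (-3 + 6)*35 = 3*35 = 105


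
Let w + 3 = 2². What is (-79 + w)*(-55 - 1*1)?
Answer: 4368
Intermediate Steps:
w = 1 (w = -3 + 2² = -3 + 4 = 1)
(-79 + w)*(-55 - 1*1) = (-79 + 1)*(-55 - 1*1) = -78*(-55 - 1) = -78*(-56) = 4368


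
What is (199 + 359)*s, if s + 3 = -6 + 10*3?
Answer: 11718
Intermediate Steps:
s = 21 (s = -3 + (-6 + 10*3) = -3 + (-6 + 30) = -3 + 24 = 21)
(199 + 359)*s = (199 + 359)*21 = 558*21 = 11718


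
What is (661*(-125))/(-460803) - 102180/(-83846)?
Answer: 3858044735/2759749167 ≈ 1.3980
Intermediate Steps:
(661*(-125))/(-460803) - 102180/(-83846) = -82625*(-1/460803) - 102180*(-1/83846) = 82625/460803 + 51090/41923 = 3858044735/2759749167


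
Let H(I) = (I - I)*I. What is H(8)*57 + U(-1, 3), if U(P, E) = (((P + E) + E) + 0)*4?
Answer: 20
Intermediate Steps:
U(P, E) = 4*P + 8*E (U(P, E) = (((E + P) + E) + 0)*4 = ((P + 2*E) + 0)*4 = (P + 2*E)*4 = 4*P + 8*E)
H(I) = 0 (H(I) = 0*I = 0)
H(8)*57 + U(-1, 3) = 0*57 + (4*(-1) + 8*3) = 0 + (-4 + 24) = 0 + 20 = 20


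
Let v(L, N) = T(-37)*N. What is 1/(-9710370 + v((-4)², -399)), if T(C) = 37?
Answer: -1/9725133 ≈ -1.0283e-7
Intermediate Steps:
v(L, N) = 37*N
1/(-9710370 + v((-4)², -399)) = 1/(-9710370 + 37*(-399)) = 1/(-9710370 - 14763) = 1/(-9725133) = -1/9725133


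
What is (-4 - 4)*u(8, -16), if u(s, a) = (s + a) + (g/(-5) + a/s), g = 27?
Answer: 616/5 ≈ 123.20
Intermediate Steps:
u(s, a) = -27/5 + a + s + a/s (u(s, a) = (s + a) + (27/(-5) + a/s) = (a + s) + (27*(-⅕) + a/s) = (a + s) + (-27/5 + a/s) = -27/5 + a + s + a/s)
(-4 - 4)*u(8, -16) = (-4 - 4)*(-27/5 - 16 + 8 - 16/8) = -8*(-27/5 - 16 + 8 - 16*⅛) = -8*(-27/5 - 16 + 8 - 2) = -8*(-77/5) = 616/5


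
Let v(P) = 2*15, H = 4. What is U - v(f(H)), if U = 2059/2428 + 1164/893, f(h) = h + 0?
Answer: -60381241/2168204 ≈ -27.849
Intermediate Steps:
f(h) = h
U = 4664879/2168204 (U = 2059*(1/2428) + 1164*(1/893) = 2059/2428 + 1164/893 = 4664879/2168204 ≈ 2.1515)
v(P) = 30
U - v(f(H)) = 4664879/2168204 - 1*30 = 4664879/2168204 - 30 = -60381241/2168204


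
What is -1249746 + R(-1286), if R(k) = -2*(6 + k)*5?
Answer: -1236946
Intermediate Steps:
R(k) = -60 - 10*k (R(k) = (-12 - 2*k)*5 = -60 - 10*k)
-1249746 + R(-1286) = -1249746 + (-60 - 10*(-1286)) = -1249746 + (-60 + 12860) = -1249746 + 12800 = -1236946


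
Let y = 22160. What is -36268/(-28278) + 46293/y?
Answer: 1056386167/313320240 ≈ 3.3716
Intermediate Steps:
-36268/(-28278) + 46293/y = -36268/(-28278) + 46293/22160 = -36268*(-1/28278) + 46293*(1/22160) = 18134/14139 + 46293/22160 = 1056386167/313320240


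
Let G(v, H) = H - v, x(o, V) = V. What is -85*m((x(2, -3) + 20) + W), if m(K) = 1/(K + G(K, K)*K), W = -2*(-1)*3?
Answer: -85/23 ≈ -3.6957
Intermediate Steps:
W = 6 (W = 2*3 = 6)
m(K) = 1/K (m(K) = 1/(K + (K - K)*K) = 1/(K + 0*K) = 1/(K + 0) = 1/K)
-85*m((x(2, -3) + 20) + W) = -85/((-3 + 20) + 6) = -85/(17 + 6) = -85/23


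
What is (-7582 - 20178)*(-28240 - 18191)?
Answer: 1288924560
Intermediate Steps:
(-7582 - 20178)*(-28240 - 18191) = -27760*(-46431) = 1288924560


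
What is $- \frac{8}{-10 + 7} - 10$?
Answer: $- \frac{22}{3} \approx -7.3333$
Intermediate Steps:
$- \frac{8}{-10 + 7} - 10 = - \frac{8}{-3} - 10 = \left(-8\right) \left(- \frac{1}{3}\right) - 10 = \frac{8}{3} - 10 = - \frac{22}{3}$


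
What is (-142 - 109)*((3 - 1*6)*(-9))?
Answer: -6777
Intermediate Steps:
(-142 - 109)*((3 - 1*6)*(-9)) = -251*(3 - 6)*(-9) = -(-753)*(-9) = -251*27 = -6777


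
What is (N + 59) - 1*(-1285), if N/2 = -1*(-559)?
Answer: 2462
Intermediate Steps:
N = 1118 (N = 2*(-1*(-559)) = 2*559 = 1118)
(N + 59) - 1*(-1285) = (1118 + 59) - 1*(-1285) = 1177 + 1285 = 2462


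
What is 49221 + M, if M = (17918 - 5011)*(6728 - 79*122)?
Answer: -37510149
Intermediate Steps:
M = -37559370 (M = 12907*(6728 - 9638) = 12907*(-2910) = -37559370)
49221 + M = 49221 - 37559370 = -37510149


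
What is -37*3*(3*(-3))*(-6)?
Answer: -5994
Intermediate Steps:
-37*3*(3*(-3))*(-6) = -37*3*(-9)*(-6) = -(-999)*(-6) = -37*162 = -5994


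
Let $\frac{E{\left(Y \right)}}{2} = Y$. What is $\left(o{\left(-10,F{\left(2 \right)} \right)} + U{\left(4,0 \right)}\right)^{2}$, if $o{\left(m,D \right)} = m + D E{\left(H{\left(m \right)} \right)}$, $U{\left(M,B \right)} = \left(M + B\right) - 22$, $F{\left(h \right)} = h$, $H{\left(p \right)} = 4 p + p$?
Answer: $51984$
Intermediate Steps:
$H{\left(p \right)} = 5 p$
$E{\left(Y \right)} = 2 Y$
$U{\left(M,B \right)} = -22 + B + M$ ($U{\left(M,B \right)} = \left(B + M\right) - 22 = -22 + B + M$)
$o{\left(m,D \right)} = m + 10 D m$ ($o{\left(m,D \right)} = m + D 2 \cdot 5 m = m + D 10 m = m + 10 D m$)
$\left(o{\left(-10,F{\left(2 \right)} \right)} + U{\left(4,0 \right)}\right)^{2} = \left(- 10 \left(1 + 10 \cdot 2\right) + \left(-22 + 0 + 4\right)\right)^{2} = \left(- 10 \left(1 + 20\right) - 18\right)^{2} = \left(\left(-10\right) 21 - 18\right)^{2} = \left(-210 - 18\right)^{2} = \left(-228\right)^{2} = 51984$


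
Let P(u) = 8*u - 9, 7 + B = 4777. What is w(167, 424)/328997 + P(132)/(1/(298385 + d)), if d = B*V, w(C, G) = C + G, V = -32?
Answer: 50203302150546/328997 ≈ 1.5259e+8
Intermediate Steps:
B = 4770 (B = -7 + 4777 = 4770)
d = -152640 (d = 4770*(-32) = -152640)
P(u) = -9 + 8*u
w(167, 424)/328997 + P(132)/(1/(298385 + d)) = (167 + 424)/328997 + (-9 + 8*132)/(1/(298385 - 152640)) = 591*(1/328997) + (-9 + 1056)/(1/145745) = 591/328997 + 1047/(1/145745) = 591/328997 + 1047*145745 = 591/328997 + 152595015 = 50203302150546/328997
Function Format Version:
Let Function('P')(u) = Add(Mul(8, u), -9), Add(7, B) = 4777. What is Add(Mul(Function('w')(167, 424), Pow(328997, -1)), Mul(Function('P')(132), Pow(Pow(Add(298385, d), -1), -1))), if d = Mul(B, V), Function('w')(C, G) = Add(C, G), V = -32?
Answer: Rational(50203302150546, 328997) ≈ 1.5259e+8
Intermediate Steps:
B = 4770 (B = Add(-7, 4777) = 4770)
d = -152640 (d = Mul(4770, -32) = -152640)
Function('P')(u) = Add(-9, Mul(8, u))
Add(Mul(Function('w')(167, 424), Pow(328997, -1)), Mul(Function('P')(132), Pow(Pow(Add(298385, d), -1), -1))) = Add(Mul(Add(167, 424), Pow(328997, -1)), Mul(Add(-9, Mul(8, 132)), Pow(Pow(Add(298385, -152640), -1), -1))) = Add(Mul(591, Rational(1, 328997)), Mul(Add(-9, 1056), Pow(Pow(145745, -1), -1))) = Add(Rational(591, 328997), Mul(1047, Pow(Rational(1, 145745), -1))) = Add(Rational(591, 328997), Mul(1047, 145745)) = Add(Rational(591, 328997), 152595015) = Rational(50203302150546, 328997)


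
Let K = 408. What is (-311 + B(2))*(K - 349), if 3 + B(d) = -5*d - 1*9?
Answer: -19647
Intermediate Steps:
B(d) = -12 - 5*d (B(d) = -3 + (-5*d - 1*9) = -3 + (-5*d - 9) = -3 + (-9 - 5*d) = -12 - 5*d)
(-311 + B(2))*(K - 349) = (-311 + (-12 - 5*2))*(408 - 349) = (-311 + (-12 - 10))*59 = (-311 - 22)*59 = -333*59 = -19647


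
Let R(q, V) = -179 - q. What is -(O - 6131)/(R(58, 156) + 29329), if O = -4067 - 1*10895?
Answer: 21093/29092 ≈ 0.72504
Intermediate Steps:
O = -14962 (O = -4067 - 10895 = -14962)
-(O - 6131)/(R(58, 156) + 29329) = -(-14962 - 6131)/((-179 - 1*58) + 29329) = -(-21093)/((-179 - 58) + 29329) = -(-21093)/(-237 + 29329) = -(-21093)/29092 = -1*(-21093/29092) = 21093/29092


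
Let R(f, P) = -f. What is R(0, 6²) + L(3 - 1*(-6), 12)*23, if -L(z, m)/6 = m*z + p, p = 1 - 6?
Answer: -14214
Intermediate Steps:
p = -5
L(z, m) = 30 - 6*m*z (L(z, m) = -6*(m*z - 5) = -6*(-5 + m*z) = 30 - 6*m*z)
R(0, 6²) + L(3 - 1*(-6), 12)*23 = -1*0 + (30 - 6*12*(3 - 1*(-6)))*23 = 0 + (30 - 6*12*(3 + 6))*23 = 0 + (30 - 6*12*9)*23 = 0 + (30 - 648)*23 = 0 - 618*23 = 0 - 14214 = -14214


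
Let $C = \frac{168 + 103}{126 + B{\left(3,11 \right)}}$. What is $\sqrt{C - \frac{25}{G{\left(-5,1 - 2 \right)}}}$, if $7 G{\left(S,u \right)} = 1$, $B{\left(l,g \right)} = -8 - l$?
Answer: $\frac{3 i \sqrt{253690}}{115} \approx 13.139 i$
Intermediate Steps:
$G{\left(S,u \right)} = \frac{1}{7}$ ($G{\left(S,u \right)} = \frac{1}{7} \cdot 1 = \frac{1}{7}$)
$C = \frac{271}{115}$ ($C = \frac{168 + 103}{126 - 11} = \frac{271}{126 - 11} = \frac{271}{115} \approx 2.3565$)
$\sqrt{C - \frac{25}{G{\left(-5,1 - 2 \right)}}} = \sqrt{\frac{271}{115} - 25 \frac{1}{\frac{1}{7}}} = \sqrt{\frac{271}{115} - 175} = \sqrt{- \frac{19854}{115}} = \frac{3 i \sqrt{253690}}{115}$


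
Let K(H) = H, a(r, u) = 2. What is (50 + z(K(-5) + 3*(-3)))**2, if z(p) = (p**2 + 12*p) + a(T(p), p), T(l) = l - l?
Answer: 6400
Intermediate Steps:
T(l) = 0
z(p) = 2 + p**2 + 12*p (z(p) = (p**2 + 12*p) + 2 = 2 + p**2 + 12*p)
(50 + z(K(-5) + 3*(-3)))**2 = (50 + (2 + (-5 + 3*(-3))**2 + 12*(-5 + 3*(-3))))**2 = (50 + (2 + (-5 - 9)**2 + 12*(-5 - 9)))**2 = (50 + (2 + (-14)**2 + 12*(-14)))**2 = (50 + (2 + 196 - 168))**2 = (50 + 30)**2 = 80**2 = 6400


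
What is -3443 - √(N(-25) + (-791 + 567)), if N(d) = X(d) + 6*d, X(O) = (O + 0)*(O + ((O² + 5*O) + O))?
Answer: -3443 - 2*I*√2906 ≈ -3443.0 - 107.81*I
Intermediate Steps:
X(O) = O*(O² + 7*O) (X(O) = O*(O + (O² + 6*O)) = O*(O² + 7*O))
N(d) = 6*d + d²*(7 + d) (N(d) = d²*(7 + d) + 6*d = 6*d + d²*(7 + d))
-3443 - √(N(-25) + (-791 + 567)) = -3443 - √(-25*(6 - 25*(7 - 25)) + (-791 + 567)) = -3443 - √(-25*(6 - 25*(-18)) - 224) = -3443 - √(-25*(6 + 450) - 224) = -3443 - √(-25*456 - 224) = -3443 - √(-11400 - 224) = -3443 - √(-11624) = -3443 - 2*I*√2906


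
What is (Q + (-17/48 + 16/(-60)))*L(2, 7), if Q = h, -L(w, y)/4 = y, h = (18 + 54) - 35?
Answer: -61117/60 ≈ -1018.6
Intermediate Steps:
h = 37 (h = 72 - 35 = 37)
L(w, y) = -4*y
Q = 37
(Q + (-17/48 + 16/(-60)))*L(2, 7) = (37 + (-17/48 + 16/(-60)))*(-4*7) = (37 + (-17*1/48 + 16*(-1/60)))*(-28) = (37 + (-17/48 - 4/15))*(-28) = (37 - 149/240)*(-28) = (8731/240)*(-28) = -61117/60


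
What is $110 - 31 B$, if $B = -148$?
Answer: $4698$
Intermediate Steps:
$110 - 31 B = 110 - -4588 = 110 + 4588 = 4698$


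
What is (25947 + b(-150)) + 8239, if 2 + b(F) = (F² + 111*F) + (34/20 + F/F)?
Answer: 400367/10 ≈ 40037.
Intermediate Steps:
b(F) = 7/10 + F² + 111*F (b(F) = -2 + ((F² + 111*F) + (34/20 + F/F)) = -2 + ((F² + 111*F) + (34*(1/20) + 1)) = -2 + ((F² + 111*F) + (17/10 + 1)) = -2 + ((F² + 111*F) + 27/10) = -2 + (27/10 + F² + 111*F) = 7/10 + F² + 111*F)
(25947 + b(-150)) + 8239 = (25947 + (7/10 + (-150)² + 111*(-150))) + 8239 = (25947 + (7/10 + 22500 - 16650)) + 8239 = (25947 + 58507/10) + 8239 = 317977/10 + 8239 = 400367/10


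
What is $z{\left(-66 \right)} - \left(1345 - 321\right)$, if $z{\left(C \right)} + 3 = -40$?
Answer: $-1067$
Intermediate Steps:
$z{\left(C \right)} = -43$ ($z{\left(C \right)} = -3 - 40 = -43$)
$z{\left(-66 \right)} - \left(1345 - 321\right) = -43 - \left(1345 - 321\right) = -43 - 1024 = -1067$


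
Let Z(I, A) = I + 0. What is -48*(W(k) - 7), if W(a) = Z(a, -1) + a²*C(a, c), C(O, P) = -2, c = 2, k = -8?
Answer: 6864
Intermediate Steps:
Z(I, A) = I
W(a) = a - 2*a² (W(a) = a + a²*(-2) = a - 2*a²)
-48*(W(k) - 7) = -48*(-8*(1 - 2*(-8)) - 7) = -48*(-8*(1 + 16) - 7) = -48*(-8*17 - 7) = -48*(-136 - 7) = -48*(-143) = 6864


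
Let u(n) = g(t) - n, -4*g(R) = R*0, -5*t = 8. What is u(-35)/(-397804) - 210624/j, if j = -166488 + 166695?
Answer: -27929025647/27448476 ≈ -1017.5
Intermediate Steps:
t = -8/5 (t = -1/5*8 = -8/5 ≈ -1.6000)
g(R) = 0 (g(R) = -R*0/4 = -1/4*0 = 0)
u(n) = -n (u(n) = 0 - n = -n)
j = 207
u(-35)/(-397804) - 210624/j = -1*(-35)/(-397804) - 210624/207 = 35*(-1/397804) - 210624*1/207 = -35/397804 - 70208/69 = -27929025647/27448476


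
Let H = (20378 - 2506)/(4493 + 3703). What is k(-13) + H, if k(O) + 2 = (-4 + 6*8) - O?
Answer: 117163/2049 ≈ 57.181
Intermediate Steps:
k(O) = 42 - O (k(O) = -2 + ((-4 + 6*8) - O) = -2 + ((-4 + 48) - O) = -2 + (44 - O) = 42 - O)
H = 4468/2049 (H = 17872/8196 = 17872*(1/8196) = 4468/2049 ≈ 2.1806)
k(-13) + H = (42 - 1*(-13)) + 4468/2049 = (42 + 13) + 4468/2049 = 55 + 4468/2049 = 117163/2049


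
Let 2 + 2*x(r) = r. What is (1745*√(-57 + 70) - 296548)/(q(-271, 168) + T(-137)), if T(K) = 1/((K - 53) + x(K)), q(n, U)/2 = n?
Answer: 38477103/70325 - 181131*√13/56260 ≈ 535.52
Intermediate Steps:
x(r) = -1 + r/2
q(n, U) = 2*n
T(K) = 1/(-54 + 3*K/2) (T(K) = 1/((K - 53) + (-1 + K/2)) = 1/((-53 + K) + (-1 + K/2)) = 1/(-54 + 3*K/2))
(1745*√(-57 + 70) - 296548)/(q(-271, 168) + T(-137)) = (1745*√(-57 + 70) - 296548)/(2*(-271) + 2/(3*(-36 - 137))) = (1745*√13 - 296548)/(-542 + (⅔)/(-173)) = (-296548 + 1745*√13)/(-542 + (⅔)*(-1/173)) = (-296548 + 1745*√13)/(-542 - 2/519) = (-296548 + 1745*√13)/(-281300/519) = (-296548 + 1745*√13)*(-519/281300) = 38477103/70325 - 181131*√13/56260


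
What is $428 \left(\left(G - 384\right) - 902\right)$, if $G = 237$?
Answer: $-448972$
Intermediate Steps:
$428 \left(\left(G - 384\right) - 902\right) = 428 \left(\left(237 - 384\right) - 902\right) = 428 \left(-147 - 902\right) = 428 \left(-1049\right) = -448972$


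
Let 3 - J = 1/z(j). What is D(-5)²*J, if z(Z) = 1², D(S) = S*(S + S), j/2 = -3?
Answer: 5000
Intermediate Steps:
j = -6 (j = 2*(-3) = -6)
D(S) = 2*S² (D(S) = S*(2*S) = 2*S²)
z(Z) = 1
J = 2 (J = 3 - 1/1 = 3 - 1*1 = 3 - 1 = 2)
D(-5)²*J = (2*(-5)²)²*2 = (2*25)²*2 = 50²*2 = 2500*2 = 5000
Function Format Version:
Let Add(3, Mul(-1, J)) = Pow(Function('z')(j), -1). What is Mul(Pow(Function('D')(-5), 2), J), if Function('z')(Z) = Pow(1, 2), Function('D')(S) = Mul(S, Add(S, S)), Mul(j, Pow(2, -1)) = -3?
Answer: 5000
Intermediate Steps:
j = -6 (j = Mul(2, -3) = -6)
Function('D')(S) = Mul(2, Pow(S, 2)) (Function('D')(S) = Mul(S, Mul(2, S)) = Mul(2, Pow(S, 2)))
Function('z')(Z) = 1
J = 2 (J = Add(3, Mul(-1, Pow(1, -1))) = Add(3, Mul(-1, 1)) = Add(3, -1) = 2)
Mul(Pow(Function('D')(-5), 2), J) = Mul(Pow(Mul(2, Pow(-5, 2)), 2), 2) = Mul(Pow(Mul(2, 25), 2), 2) = Mul(Pow(50, 2), 2) = Mul(2500, 2) = 5000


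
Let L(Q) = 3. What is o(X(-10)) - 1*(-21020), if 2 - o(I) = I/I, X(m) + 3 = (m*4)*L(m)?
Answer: 21021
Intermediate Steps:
X(m) = -3 + 12*m (X(m) = -3 + (m*4)*3 = -3 + (4*m)*3 = -3 + 12*m)
o(I) = 1 (o(I) = 2 - I/I = 2 - 1*1 = 2 - 1 = 1)
o(X(-10)) - 1*(-21020) = 1 - 1*(-21020) = 1 + 21020 = 21021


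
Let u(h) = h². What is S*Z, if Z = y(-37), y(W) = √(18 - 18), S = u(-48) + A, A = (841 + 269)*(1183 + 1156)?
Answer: 0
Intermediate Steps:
A = 2596290 (A = 1110*2339 = 2596290)
S = 2598594 (S = (-48)² + 2596290 = 2304 + 2596290 = 2598594)
y(W) = 0 (y(W) = √0 = 0)
Z = 0
S*Z = 2598594*0 = 0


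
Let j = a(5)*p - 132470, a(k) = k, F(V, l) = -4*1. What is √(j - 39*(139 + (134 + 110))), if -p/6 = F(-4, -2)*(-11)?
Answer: I*√148727 ≈ 385.65*I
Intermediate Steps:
F(V, l) = -4
p = -264 (p = -(-24)*(-11) = -6*44 = -264)
j = -133790 (j = 5*(-264) - 132470 = -1320 - 132470 = -133790)
√(j - 39*(139 + (134 + 110))) = √(-133790 - 39*(139 + (134 + 110))) = √(-133790 - 39*(139 + 244)) = √(-133790 - 39*383) = √(-133790 - 14937) = √(-148727) = I*√148727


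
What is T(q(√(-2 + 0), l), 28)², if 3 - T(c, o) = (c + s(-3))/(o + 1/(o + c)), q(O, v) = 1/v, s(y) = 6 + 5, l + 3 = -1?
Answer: 1060870041/154952704 ≈ 6.8464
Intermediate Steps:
l = -4 (l = -3 - 1 = -4)
s(y) = 11
T(c, o) = 3 - (11 + c)/(o + 1/(c + o)) (T(c, o) = 3 - (c + 11)/(o + 1/(o + c)) = 3 - (11 + c)/(o + 1/(c + o)))
T(q(√(-2 + 0), l), 28)² = ((3 - (1/(-4))² - 11/(-4) - 11*28 + 3*28² + 2*28/(-4))/(1 + 28² + 28/(-4)))² = ((3 - (-¼)² - 11*(-¼) - 308 + 3*784 + 2*(-¼)*28)/(1 + 784 - ¼*28))² = ((3 - 1*1/16 + 11/4 - 308 + 2352 - 14)/(1 + 784 - 7))² = ((3 - 1/16 + 11/4 - 308 + 2352 - 14)/778)² = ((1/778)*(32571/16))² = (32571/12448)² = 1060870041/154952704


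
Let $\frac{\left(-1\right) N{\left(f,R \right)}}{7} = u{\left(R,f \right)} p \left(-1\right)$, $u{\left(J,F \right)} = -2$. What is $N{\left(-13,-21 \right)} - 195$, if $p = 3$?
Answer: $-237$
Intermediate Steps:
$N{\left(f,R \right)} = -42$ ($N{\left(f,R \right)} = - 7 \left(-2\right) 3 \left(-1\right) = - 7 \left(\left(-6\right) \left(-1\right)\right) = \left(-7\right) 6 = -42$)
$N{\left(-13,-21 \right)} - 195 = -42 - 195 = -237$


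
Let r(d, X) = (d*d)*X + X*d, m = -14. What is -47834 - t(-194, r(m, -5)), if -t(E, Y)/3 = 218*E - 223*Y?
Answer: 434080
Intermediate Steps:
r(d, X) = X*d + X*d² (r(d, X) = d²*X + X*d = X*d² + X*d = X*d + X*d²)
t(E, Y) = -654*E + 669*Y (t(E, Y) = -3*(218*E - 223*Y) = -3*(-223*Y + 218*E) = -654*E + 669*Y)
-47834 - t(-194, r(m, -5)) = -47834 - (-654*(-194) + 669*(-5*(-14)*(1 - 14))) = -47834 - (126876 + 669*(-5*(-14)*(-13))) = -47834 - (126876 + 669*(-910)) = -47834 - (126876 - 608790) = -47834 - 1*(-481914) = -47834 + 481914 = 434080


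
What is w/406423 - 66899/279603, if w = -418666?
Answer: -144249561875/113637090069 ≈ -1.2694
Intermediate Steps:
w/406423 - 66899/279603 = -418666/406423 - 66899/279603 = -144249561875/113637090069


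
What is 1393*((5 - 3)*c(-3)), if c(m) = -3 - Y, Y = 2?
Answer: -13930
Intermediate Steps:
c(m) = -5 (c(m) = -3 - 1*2 = -3 - 2 = -5)
1393*((5 - 3)*c(-3)) = 1393*((5 - 3)*(-5)) = 1393*(2*(-5)) = 1393*(-10) = -13930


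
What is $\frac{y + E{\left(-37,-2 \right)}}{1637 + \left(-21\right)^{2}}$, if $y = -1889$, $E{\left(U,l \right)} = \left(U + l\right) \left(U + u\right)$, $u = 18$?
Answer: $- \frac{574}{1039} \approx -0.55245$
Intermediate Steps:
$E{\left(U,l \right)} = \left(18 + U\right) \left(U + l\right)$ ($E{\left(U,l \right)} = \left(U + l\right) \left(U + 18\right) = \left(U + l\right) \left(18 + U\right) = \left(18 + U\right) \left(U + l\right)$)
$\frac{y + E{\left(-37,-2 \right)}}{1637 + \left(-21\right)^{2}} = \frac{-1889 + \left(\left(-37\right)^{2} + 18 \left(-37\right) + 18 \left(-2\right) - -74\right)}{1637 + \left(-21\right)^{2}} = \frac{-1889 + \left(1369 - 666 - 36 + 74\right)}{1637 + 441} = \frac{-1889 + 741}{2078} = \left(-1148\right) \frac{1}{2078} = - \frac{574}{1039}$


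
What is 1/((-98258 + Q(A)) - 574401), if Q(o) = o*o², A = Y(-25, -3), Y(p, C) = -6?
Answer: -1/672875 ≈ -1.4862e-6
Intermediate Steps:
A = -6
Q(o) = o³
1/((-98258 + Q(A)) - 574401) = 1/((-98258 + (-6)³) - 574401) = 1/((-98258 - 216) - 574401) = 1/(-98474 - 574401) = 1/(-672875) = -1/672875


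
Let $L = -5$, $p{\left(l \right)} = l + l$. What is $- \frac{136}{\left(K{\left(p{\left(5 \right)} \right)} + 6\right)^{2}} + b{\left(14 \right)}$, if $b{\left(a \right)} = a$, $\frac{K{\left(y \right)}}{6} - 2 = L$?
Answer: $\frac{235}{18} \approx 13.056$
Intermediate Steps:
$p{\left(l \right)} = 2 l$
$K{\left(y \right)} = -18$ ($K{\left(y \right)} = 12 + 6 \left(-5\right) = 12 - 30 = -18$)
$- \frac{136}{\left(K{\left(p{\left(5 \right)} \right)} + 6\right)^{2}} + b{\left(14 \right)} = - \frac{136}{\left(-18 + 6\right)^{2}} + 14 = - \frac{136}{\left(-12\right)^{2}} + 14 = - \frac{136}{144} + 14 = \left(-136\right) \frac{1}{144} + 14 = - \frac{17}{18} + 14 = \frac{235}{18}$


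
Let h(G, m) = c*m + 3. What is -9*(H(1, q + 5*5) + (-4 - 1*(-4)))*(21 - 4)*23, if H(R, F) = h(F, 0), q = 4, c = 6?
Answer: -10557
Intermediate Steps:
h(G, m) = 3 + 6*m (h(G, m) = 6*m + 3 = 3 + 6*m)
H(R, F) = 3 (H(R, F) = 3 + 6*0 = 3 + 0 = 3)
-9*(H(1, q + 5*5) + (-4 - 1*(-4)))*(21 - 4)*23 = -9*(3 + (-4 - 1*(-4)))*(21 - 4)*23 = -9*(3 + (-4 + 4))*17*23 = -9*(3 + 0)*17*23 = -27*17*23 = -9*51*23 = -459*23 = -10557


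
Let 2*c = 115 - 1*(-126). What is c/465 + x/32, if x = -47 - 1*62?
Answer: -46829/14880 ≈ -3.1471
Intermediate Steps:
c = 241/2 (c = (115 - 1*(-126))/2 = (115 + 126)/2 = (1/2)*241 = 241/2 ≈ 120.50)
x = -109 (x = -47 - 62 = -109)
c/465 + x/32 = (241/2)/465 - 109/32 = (241/2)*(1/465) - 109*1/32 = 241/930 - 109/32 = -46829/14880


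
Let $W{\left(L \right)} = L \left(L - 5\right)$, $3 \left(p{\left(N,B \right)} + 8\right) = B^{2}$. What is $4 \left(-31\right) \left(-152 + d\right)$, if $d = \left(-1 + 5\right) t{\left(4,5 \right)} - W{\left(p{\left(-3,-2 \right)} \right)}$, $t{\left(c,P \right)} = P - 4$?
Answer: $\frac{251968}{9} \approx 27996.0$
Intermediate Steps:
$p{\left(N,B \right)} = -8 + \frac{B^{2}}{3}$
$t{\left(c,P \right)} = -4 + P$ ($t{\left(c,P \right)} = P - 4 = -4 + P$)
$W{\left(L \right)} = L \left(-5 + L\right)$
$d = - \frac{664}{9}$ ($d = \left(-1 + 5\right) \left(-4 + 5\right) - \left(-8 + \frac{\left(-2\right)^{2}}{3}\right) \left(-5 - \left(8 - \frac{\left(-2\right)^{2}}{3}\right)\right) = 4 \cdot 1 - \left(-8 + \frac{1}{3} \cdot 4\right) \left(-5 + \left(-8 + \frac{1}{3} \cdot 4\right)\right) = 4 - \left(-8 + \frac{4}{3}\right) \left(-5 + \left(-8 + \frac{4}{3}\right)\right) = 4 - - \frac{20 \left(-5 - \frac{20}{3}\right)}{3} = 4 - \left(- \frac{20}{3}\right) \left(- \frac{35}{3}\right) = 4 - \frac{700}{9} = - \frac{664}{9} \approx -73.778$)
$4 \left(-31\right) \left(-152 + d\right) = 4 \left(-31\right) \left(-152 - \frac{664}{9}\right) = \left(-124\right) \left(- \frac{2032}{9}\right) = \frac{251968}{9}$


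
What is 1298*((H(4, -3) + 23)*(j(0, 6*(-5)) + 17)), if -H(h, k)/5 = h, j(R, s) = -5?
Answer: 46728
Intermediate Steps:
H(h, k) = -5*h
1298*((H(4, -3) + 23)*(j(0, 6*(-5)) + 17)) = 1298*((-5*4 + 23)*(-5 + 17)) = 1298*((-20 + 23)*12) = 1298*(3*12) = 1298*36 = 46728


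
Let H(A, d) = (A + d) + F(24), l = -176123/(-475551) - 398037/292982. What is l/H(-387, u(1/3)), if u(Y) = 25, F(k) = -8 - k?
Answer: 137686024601/54895185934308 ≈ 0.0025082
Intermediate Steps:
l = -137686024601/139327883082 (l = -176123*(-1/475551) - 398037*1/292982 = 176123/475551 - 398037/292982 = -137686024601/139327883082 ≈ -0.98822)
H(A, d) = -32 + A + d (H(A, d) = (A + d) + (-8 - 1*24) = (A + d) + (-8 - 24) = (A + d) - 32 = -32 + A + d)
l/H(-387, u(1/3)) = -137686024601/(139327883082*(-32 - 387 + 25)) = -137686024601/139327883082/(-394) = -137686024601/139327883082*(-1/394) = 137686024601/54895185934308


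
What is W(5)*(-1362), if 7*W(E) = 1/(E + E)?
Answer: -681/35 ≈ -19.457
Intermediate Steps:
W(E) = 1/(14*E) (W(E) = 1/(7*(E + E)) = 1/(7*((2*E))) = (1/(2*E))/7 = 1/(14*E))
W(5)*(-1362) = ((1/14)/5)*(-1362) = ((1/14)*(⅕))*(-1362) = (1/70)*(-1362) = -681/35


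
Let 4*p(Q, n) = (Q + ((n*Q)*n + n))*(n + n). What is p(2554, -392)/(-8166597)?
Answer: 25640721176/2722199 ≈ 9419.1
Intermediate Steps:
p(Q, n) = n*(Q + n + Q*n**2)/2 (p(Q, n) = ((Q + ((n*Q)*n + n))*(n + n))/4 = ((Q + ((Q*n)*n + n))*(2*n))/4 = ((Q + (Q*n**2 + n))*(2*n))/4 = ((Q + (n + Q*n**2))*(2*n))/4 = ((Q + n + Q*n**2)*(2*n))/4 = (2*n*(Q + n + Q*n**2))/4 = n*(Q + n + Q*n**2)/2)
p(2554, -392)/(-8166597) = ((1/2)*(-392)*(2554 - 392 + 2554*(-392)**2))/(-8166597) = ((1/2)*(-392)*(2554 - 392 + 2554*153664))*(-1/8166597) = ((1/2)*(-392)*(2554 - 392 + 392457856))*(-1/8166597) = ((1/2)*(-392)*392460018)*(-1/8166597) = -76922163528*(-1/8166597) = 25640721176/2722199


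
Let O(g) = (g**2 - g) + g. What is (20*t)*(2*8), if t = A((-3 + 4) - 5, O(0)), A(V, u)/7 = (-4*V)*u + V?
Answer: -8960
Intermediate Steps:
O(g) = g**2
A(V, u) = 7*V - 28*V*u (A(V, u) = 7*((-4*V)*u + V) = 7*(-4*V*u + V) = 7*(V - 4*V*u) = 7*V - 28*V*u)
t = -28 (t = 7*((-3 + 4) - 5)*(1 - 4*0**2) = 7*(1 - 5)*(1 - 4*0) = 7*(-4)*(1 + 0) = 7*(-4)*1 = -28)
(20*t)*(2*8) = (20*(-28))*(2*8) = -560*16 = -8960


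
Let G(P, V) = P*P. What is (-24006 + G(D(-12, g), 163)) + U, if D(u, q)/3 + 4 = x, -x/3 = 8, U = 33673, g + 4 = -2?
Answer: 16723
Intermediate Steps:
g = -6 (g = -4 - 2 = -6)
x = -24 (x = -3*8 = -24)
D(u, q) = -84 (D(u, q) = -12 + 3*(-24) = -12 - 72 = -84)
G(P, V) = P²
(-24006 + G(D(-12, g), 163)) + U = (-24006 + (-84)²) + 33673 = (-24006 + 7056) + 33673 = -16950 + 33673 = 16723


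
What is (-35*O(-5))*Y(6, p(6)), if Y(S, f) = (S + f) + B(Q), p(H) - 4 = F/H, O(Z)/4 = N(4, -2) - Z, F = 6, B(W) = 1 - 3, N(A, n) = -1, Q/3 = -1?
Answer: -5040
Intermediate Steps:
Q = -3 (Q = 3*(-1) = -3)
B(W) = -2
O(Z) = -4 - 4*Z (O(Z) = 4*(-1 - Z) = -4 - 4*Z)
p(H) = 4 + 6/H
Y(S, f) = -2 + S + f (Y(S, f) = (S + f) - 2 = -2 + S + f)
(-35*O(-5))*Y(6, p(6)) = (-35*(-4 - 4*(-5)))*(-2 + 6 + (4 + 6/6)) = (-35*(-4 + 20))*(-2 + 6 + (4 + 6*(⅙))) = (-35*16)*(-2 + 6 + (4 + 1)) = -560*(-2 + 6 + 5) = -560*9 = -5040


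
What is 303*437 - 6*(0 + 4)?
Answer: 132387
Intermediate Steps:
303*437 - 6*(0 + 4) = 132411 - 6*4 = 132411 - 24 = 132387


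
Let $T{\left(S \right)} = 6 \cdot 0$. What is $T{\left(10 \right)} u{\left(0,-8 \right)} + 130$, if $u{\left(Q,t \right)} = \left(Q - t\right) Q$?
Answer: $130$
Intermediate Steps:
$T{\left(S \right)} = 0$
$u{\left(Q,t \right)} = Q \left(Q - t\right)$
$T{\left(10 \right)} u{\left(0,-8 \right)} + 130 = 0 \cdot 0 \left(0 - -8\right) + 130 = 0 \cdot 0 \left(0 + 8\right) + 130 = 0 \cdot 0 \cdot 8 + 130 = 0 \cdot 0 + 130 = 0 + 130 = 130$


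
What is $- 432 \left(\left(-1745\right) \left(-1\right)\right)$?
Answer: $-753840$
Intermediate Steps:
$- 432 \left(\left(-1745\right) \left(-1\right)\right) = \left(-432\right) 1745 = -753840$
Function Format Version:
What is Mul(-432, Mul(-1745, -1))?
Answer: -753840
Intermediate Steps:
Mul(-432, Mul(-1745, -1)) = Mul(-432, 1745) = -753840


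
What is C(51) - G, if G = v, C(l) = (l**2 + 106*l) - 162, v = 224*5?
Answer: 6725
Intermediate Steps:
v = 1120
C(l) = -162 + l**2 + 106*l
G = 1120
C(51) - G = (-162 + 51**2 + 106*51) - 1*1120 = (-162 + 2601 + 5406) - 1120 = 7845 - 1120 = 6725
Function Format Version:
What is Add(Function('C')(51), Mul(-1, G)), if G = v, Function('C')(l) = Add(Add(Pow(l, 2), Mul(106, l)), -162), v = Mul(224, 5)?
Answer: 6725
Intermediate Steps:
v = 1120
Function('C')(l) = Add(-162, Pow(l, 2), Mul(106, l))
G = 1120
Add(Function('C')(51), Mul(-1, G)) = Add(Add(-162, Pow(51, 2), Mul(106, 51)), Mul(-1, 1120)) = Add(Add(-162, 2601, 5406), -1120) = Add(7845, -1120) = 6725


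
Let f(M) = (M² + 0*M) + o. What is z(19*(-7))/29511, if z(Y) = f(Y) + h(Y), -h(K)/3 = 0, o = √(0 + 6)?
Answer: 17689/29511 + √6/29511 ≈ 0.59949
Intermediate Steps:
o = √6 ≈ 2.4495
h(K) = 0 (h(K) = -3*0 = 0)
f(M) = √6 + M² (f(M) = (M² + 0*M) + √6 = (M² + 0) + √6 = M² + √6 = √6 + M²)
z(Y) = √6 + Y² (z(Y) = (√6 + Y²) + 0 = √6 + Y²)
z(19*(-7))/29511 = (√6 + (19*(-7))²)/29511 = (√6 + (-133)²)*(1/29511) = (√6 + 17689)*(1/29511) = (17689 + √6)*(1/29511) = 17689/29511 + √6/29511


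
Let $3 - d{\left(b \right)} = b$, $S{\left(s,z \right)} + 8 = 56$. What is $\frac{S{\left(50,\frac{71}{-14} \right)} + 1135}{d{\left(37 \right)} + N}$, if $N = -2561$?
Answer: $- \frac{1183}{2595} \approx -0.45588$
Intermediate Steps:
$S{\left(s,z \right)} = 48$ ($S{\left(s,z \right)} = -8 + 56 = 48$)
$d{\left(b \right)} = 3 - b$
$\frac{S{\left(50,\frac{71}{-14} \right)} + 1135}{d{\left(37 \right)} + N} = \frac{48 + 1135}{\left(3 - 37\right) - 2561} = \frac{1183}{\left(3 - 37\right) - 2561} = \frac{1183}{-34 - 2561} = \frac{1183}{-2595} = 1183 \left(- \frac{1}{2595}\right) = - \frac{1183}{2595}$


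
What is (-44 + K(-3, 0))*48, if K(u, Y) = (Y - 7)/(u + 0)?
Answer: -2000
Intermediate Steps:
K(u, Y) = (-7 + Y)/u
(-44 + K(-3, 0))*48 = (-44 + (-7 + 0)/(-3))*48 = (-44 - 1/3*(-7))*48 = (-44 + 7/3)*48 = -125/3*48 = -2000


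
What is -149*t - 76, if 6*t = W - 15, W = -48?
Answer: 2977/2 ≈ 1488.5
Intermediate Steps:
t = -21/2 (t = (-48 - 15)/6 = (⅙)*(-63) = -21/2 ≈ -10.500)
-149*t - 76 = -149*(-21/2) - 76 = 3129/2 - 76 = 2977/2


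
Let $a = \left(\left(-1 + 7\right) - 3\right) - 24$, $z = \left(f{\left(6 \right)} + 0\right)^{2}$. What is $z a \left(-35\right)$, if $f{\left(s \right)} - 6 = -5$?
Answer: $735$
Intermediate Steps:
$f{\left(s \right)} = 1$ ($f{\left(s \right)} = 6 - 5 = 1$)
$z = 1$ ($z = \left(1 + 0\right)^{2} = 1^{2} = 1$)
$a = -21$ ($a = \left(6 - 3\right) - 24 = 3 - 24 = -21$)
$z a \left(-35\right) = 1 \left(-21\right) \left(-35\right) = \left(-21\right) \left(-35\right) = 735$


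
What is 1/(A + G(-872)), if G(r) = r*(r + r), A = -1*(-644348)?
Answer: 1/2165116 ≈ 4.6187e-7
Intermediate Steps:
A = 644348
G(r) = 2*r² (G(r) = r*(2*r) = 2*r²)
1/(A + G(-872)) = 1/(644348 + 2*(-872)²) = 1/(644348 + 2*760384) = 1/(644348 + 1520768) = 1/2165116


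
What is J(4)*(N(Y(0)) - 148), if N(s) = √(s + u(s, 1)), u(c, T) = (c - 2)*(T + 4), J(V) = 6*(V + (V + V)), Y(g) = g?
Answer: -10656 + 72*I*√10 ≈ -10656.0 + 227.68*I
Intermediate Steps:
J(V) = 18*V (J(V) = 6*(V + 2*V) = 6*(3*V) = 18*V)
u(c, T) = (-2 + c)*(4 + T)
N(s) = √(-10 + 6*s) (N(s) = √(s + (-8 - 2*1 + 4*s + 1*s)) = √(s + (-8 - 2 + 4*s + s)) = √(s + (-10 + 5*s)) = √(-10 + 6*s))
J(4)*(N(Y(0)) - 148) = (18*4)*(√(-10 + 6*0) - 148) = 72*(√(-10 + 0) - 148) = 72*(√(-10) - 148) = 72*(I*√10 - 148) = 72*(-148 + I*√10) = -10656 + 72*I*√10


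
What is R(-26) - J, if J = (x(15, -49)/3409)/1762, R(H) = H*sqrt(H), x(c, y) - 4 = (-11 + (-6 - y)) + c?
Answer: -51/6006658 - 26*I*sqrt(26) ≈ -8.4906e-6 - 132.57*I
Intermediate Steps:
x(c, y) = -13 + c - y (x(c, y) = 4 + ((-11 + (-6 - y)) + c) = 4 + ((-17 - y) + c) = 4 + (-17 + c - y) = -13 + c - y)
R(H) = H**(3/2)
J = 51/6006658 (J = ((-13 + 15 - 1*(-49))/3409)/1762 = ((-13 + 15 + 49)*(1/3409))*(1/1762) = (51*(1/3409))*(1/1762) = (51/3409)*(1/1762) = 51/6006658 ≈ 8.4906e-6)
R(-26) - J = (-26)**(3/2) - 1*51/6006658 = -26*I*sqrt(26) - 51/6006658 = -51/6006658 - 26*I*sqrt(26)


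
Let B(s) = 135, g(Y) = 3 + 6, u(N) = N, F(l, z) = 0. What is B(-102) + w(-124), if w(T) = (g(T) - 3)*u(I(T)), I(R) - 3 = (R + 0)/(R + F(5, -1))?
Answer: 159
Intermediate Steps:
I(R) = 4 (I(R) = 3 + (R + 0)/(R + 0) = 3 + R/R = 3 + 1 = 4)
g(Y) = 9
w(T) = 24 (w(T) = (9 - 3)*4 = 6*4 = 24)
B(-102) + w(-124) = 135 + 24 = 159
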